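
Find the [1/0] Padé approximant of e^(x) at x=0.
x + 1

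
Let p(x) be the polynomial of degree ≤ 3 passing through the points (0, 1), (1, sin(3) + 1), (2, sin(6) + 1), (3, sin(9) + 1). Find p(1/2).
sin(9)/16 - 5*sin(6)/16 + 15*sin(3)/16 + 1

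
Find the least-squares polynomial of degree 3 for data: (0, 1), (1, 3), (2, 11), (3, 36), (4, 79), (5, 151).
68/63 + (-47/378)x + (5/9)x² + (59/54)x³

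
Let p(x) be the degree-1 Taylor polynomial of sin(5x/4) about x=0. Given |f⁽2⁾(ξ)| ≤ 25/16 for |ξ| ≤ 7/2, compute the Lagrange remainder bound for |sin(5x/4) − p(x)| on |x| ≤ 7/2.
1225/128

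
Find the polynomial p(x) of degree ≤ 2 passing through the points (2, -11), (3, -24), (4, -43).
-3*x**2 + 2*x - 3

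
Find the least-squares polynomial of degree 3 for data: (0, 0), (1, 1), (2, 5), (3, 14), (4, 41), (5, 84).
5/126 + (1447/756)x + (-461/252)x² + (26/27)x³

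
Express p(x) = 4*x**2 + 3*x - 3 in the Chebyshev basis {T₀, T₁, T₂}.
-T₀ + (3)T₁ + (2)T₂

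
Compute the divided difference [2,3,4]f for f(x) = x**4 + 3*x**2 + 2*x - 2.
58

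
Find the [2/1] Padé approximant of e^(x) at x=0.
(x**2/6 + 2*x/3 + 1)/(1 - x/3)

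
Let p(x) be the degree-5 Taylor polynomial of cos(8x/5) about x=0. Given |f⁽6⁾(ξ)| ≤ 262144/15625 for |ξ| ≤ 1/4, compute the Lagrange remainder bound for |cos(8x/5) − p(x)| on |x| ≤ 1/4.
4/703125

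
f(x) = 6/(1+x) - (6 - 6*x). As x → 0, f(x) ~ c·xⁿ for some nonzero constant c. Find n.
2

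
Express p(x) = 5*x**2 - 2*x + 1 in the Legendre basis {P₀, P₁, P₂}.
(8/3)P₀ + (-2)P₁ + (10/3)P₂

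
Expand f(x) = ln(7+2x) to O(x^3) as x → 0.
log(7) + 2*x/7 - 2*x**2/49 + O(x**3)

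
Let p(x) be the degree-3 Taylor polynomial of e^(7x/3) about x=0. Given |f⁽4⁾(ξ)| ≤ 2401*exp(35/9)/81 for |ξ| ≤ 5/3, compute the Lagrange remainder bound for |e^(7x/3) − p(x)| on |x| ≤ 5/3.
1500625*exp(35/9)/157464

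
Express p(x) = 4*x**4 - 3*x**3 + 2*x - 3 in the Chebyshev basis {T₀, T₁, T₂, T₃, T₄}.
(-3/2)T₀ + (-1/4)T₁ + (2)T₂ + (-3/4)T₃ + (1/2)T₄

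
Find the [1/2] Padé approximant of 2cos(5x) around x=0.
2/(25*x**2/2 + 1)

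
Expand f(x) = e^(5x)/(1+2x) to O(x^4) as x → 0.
1 + 3*x + 13*x**2/2 + 47*x**3/6 + O(x**4)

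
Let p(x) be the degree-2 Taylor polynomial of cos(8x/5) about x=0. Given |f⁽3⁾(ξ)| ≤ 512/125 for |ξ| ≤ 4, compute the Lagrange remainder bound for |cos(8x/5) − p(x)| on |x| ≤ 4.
16384/375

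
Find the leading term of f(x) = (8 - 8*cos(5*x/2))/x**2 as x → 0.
25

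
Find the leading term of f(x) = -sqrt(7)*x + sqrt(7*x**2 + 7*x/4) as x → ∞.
sqrt(7)/8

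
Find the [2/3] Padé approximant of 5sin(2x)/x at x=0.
(10 - 14*x**2/3)/(x**2/5 + 1)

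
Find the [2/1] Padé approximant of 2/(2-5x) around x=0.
1/(1 - 5*x/2)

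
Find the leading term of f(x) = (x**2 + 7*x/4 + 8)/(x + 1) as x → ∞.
x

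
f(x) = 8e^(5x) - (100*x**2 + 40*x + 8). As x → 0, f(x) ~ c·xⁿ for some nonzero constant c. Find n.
3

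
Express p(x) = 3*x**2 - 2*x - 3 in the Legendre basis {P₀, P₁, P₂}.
(-2)P₀ + (-2)P₁ + (2)P₂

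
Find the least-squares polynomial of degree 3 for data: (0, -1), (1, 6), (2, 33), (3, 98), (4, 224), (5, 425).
-115/126 + (2323/756)x + (127/252)x² + (86/27)x³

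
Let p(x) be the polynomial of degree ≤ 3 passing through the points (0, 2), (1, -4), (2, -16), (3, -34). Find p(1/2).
-1/4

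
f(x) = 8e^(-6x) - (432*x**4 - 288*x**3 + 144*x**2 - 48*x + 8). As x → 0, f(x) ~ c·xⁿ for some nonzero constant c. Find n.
5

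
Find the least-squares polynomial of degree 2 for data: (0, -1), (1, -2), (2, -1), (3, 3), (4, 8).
-37/35 + (-139/70)x + (15/14)x²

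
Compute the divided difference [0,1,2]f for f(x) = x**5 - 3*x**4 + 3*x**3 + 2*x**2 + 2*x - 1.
5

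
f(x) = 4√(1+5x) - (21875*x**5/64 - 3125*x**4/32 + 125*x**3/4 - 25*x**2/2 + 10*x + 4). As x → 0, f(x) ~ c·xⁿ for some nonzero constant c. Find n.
6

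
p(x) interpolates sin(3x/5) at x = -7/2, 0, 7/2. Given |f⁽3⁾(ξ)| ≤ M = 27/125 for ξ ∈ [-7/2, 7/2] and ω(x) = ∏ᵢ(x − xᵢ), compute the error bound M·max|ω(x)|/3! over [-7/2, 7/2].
343*sqrt(3)/1000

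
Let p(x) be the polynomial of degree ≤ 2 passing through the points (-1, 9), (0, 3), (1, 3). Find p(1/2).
9/4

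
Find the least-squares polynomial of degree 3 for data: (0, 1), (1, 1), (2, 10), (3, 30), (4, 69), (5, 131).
8/9 + (-283/189)x + (145/126)x² + (47/54)x³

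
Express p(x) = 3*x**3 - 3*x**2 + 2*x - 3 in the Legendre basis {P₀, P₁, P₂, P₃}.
(-4)P₀ + (19/5)P₁ + (-2)P₂ + (6/5)P₃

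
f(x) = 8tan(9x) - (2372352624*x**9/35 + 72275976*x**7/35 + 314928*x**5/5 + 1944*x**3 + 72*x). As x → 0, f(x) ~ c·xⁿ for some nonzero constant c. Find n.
11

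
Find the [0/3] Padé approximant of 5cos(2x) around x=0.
5/(2*x**2 + 1)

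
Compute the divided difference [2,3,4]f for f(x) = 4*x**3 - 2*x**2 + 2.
34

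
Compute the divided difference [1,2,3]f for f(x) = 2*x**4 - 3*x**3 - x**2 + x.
31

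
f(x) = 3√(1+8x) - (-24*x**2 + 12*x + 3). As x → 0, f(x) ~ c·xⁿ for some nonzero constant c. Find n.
3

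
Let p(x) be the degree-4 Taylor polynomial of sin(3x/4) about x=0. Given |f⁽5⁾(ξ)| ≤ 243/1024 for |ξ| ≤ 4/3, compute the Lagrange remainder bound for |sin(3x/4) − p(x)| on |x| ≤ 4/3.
1/120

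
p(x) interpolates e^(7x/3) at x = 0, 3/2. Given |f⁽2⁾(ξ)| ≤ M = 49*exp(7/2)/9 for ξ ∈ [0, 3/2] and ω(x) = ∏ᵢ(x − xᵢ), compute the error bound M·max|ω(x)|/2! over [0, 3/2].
49*exp(7/2)/32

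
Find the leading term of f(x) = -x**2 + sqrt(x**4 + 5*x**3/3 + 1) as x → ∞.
5*x/6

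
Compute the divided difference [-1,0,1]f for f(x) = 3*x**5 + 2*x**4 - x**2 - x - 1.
1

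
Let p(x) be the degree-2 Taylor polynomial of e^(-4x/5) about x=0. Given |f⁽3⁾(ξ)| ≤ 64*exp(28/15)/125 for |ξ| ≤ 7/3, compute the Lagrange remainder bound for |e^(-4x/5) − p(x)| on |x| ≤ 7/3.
10976*exp(28/15)/10125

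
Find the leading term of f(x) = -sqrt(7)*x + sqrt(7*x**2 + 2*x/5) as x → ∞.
sqrt(7)/35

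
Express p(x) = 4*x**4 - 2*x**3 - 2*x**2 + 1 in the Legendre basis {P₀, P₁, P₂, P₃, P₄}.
(17/15)P₀ + (-6/5)P₁ + (20/21)P₂ + (-4/5)P₃ + (32/35)P₄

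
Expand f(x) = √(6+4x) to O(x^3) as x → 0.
sqrt(6) + sqrt(6)*x/3 - sqrt(6)*x**2/18 + O(x**3)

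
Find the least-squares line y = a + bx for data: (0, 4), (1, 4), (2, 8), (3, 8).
a = 18/5, b = 8/5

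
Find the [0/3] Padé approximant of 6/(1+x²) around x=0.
6/(x**2 + 1)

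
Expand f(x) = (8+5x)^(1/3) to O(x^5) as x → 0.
2 + 5*x/12 - 25*x**2/288 + 625*x**3/20736 - 3125*x**4/248832 + O(x**5)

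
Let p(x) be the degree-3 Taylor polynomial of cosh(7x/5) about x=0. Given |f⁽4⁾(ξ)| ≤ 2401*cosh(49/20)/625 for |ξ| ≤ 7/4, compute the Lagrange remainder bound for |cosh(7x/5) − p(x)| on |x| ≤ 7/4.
5764801*cosh(49/20)/3840000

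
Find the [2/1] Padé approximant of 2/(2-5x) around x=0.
1/(1 - 5*x/2)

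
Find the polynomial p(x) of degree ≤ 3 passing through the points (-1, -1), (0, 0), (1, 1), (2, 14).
2*x**3 - x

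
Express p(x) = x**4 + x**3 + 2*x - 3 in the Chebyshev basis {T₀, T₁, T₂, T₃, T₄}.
(-21/8)T₀ + (11/4)T₁ + (1/2)T₂ + (1/4)T₃ + (1/8)T₄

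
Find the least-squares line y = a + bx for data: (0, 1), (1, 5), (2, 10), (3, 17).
a = 3/10, b = 53/10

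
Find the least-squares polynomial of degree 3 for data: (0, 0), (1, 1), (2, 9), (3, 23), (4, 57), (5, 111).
-19/126 + (1273/756)x + (-53/63)x² + (107/108)x³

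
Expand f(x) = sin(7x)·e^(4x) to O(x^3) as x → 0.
7*x + 28*x**2 + O(x**3)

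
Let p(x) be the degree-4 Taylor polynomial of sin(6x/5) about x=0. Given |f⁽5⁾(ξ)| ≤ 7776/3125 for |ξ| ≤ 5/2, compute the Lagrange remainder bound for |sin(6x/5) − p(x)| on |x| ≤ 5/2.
81/40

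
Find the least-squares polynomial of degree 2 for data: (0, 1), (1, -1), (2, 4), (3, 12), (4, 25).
5/7 + (-233/70)x + (33/14)x²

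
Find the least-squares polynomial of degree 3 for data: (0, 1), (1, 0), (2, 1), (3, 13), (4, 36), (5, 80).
131/126 + (-893/756)x + (-127/126)x² + (95/108)x³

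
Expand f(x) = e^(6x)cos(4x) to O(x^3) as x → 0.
1 + 6*x + 10*x**2 + O(x**3)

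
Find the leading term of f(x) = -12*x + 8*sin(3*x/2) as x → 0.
-9*x**3/2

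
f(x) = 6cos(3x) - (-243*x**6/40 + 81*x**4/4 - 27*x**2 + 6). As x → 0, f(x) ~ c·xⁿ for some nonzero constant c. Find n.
8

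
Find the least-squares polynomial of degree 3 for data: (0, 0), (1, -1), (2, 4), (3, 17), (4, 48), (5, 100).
-2/21 + (-97/126)x + (-59/84)x² + (35/36)x³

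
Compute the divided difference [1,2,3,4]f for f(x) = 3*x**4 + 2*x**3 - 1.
32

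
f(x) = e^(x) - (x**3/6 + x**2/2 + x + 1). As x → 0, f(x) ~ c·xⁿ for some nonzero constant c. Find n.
4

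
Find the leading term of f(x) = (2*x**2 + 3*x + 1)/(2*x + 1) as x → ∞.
x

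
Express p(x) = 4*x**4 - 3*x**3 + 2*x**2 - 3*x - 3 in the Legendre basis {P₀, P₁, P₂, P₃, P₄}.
(-23/15)P₀ + (-24/5)P₁ + (76/21)P₂ + (-6/5)P₃ + (32/35)P₄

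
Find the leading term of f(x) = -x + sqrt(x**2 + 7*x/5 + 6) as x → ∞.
7/10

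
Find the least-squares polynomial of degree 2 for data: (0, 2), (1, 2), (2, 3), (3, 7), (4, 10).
66/35 + (-33/70)x + (9/14)x²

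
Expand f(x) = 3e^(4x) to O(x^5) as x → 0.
3 + 12*x + 24*x**2 + 32*x**3 + 32*x**4 + O(x**5)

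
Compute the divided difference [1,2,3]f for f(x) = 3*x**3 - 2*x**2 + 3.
16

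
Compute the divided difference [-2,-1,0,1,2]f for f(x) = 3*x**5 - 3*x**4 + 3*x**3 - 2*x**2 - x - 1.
-3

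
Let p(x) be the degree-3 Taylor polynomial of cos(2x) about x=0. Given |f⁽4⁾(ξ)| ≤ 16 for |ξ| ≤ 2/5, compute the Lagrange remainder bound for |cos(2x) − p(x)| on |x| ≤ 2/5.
32/1875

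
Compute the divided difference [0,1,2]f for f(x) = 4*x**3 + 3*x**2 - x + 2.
15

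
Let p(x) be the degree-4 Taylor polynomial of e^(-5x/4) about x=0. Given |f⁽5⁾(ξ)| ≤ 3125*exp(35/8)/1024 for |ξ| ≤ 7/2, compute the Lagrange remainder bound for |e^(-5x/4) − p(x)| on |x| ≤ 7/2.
10504375*exp(35/8)/786432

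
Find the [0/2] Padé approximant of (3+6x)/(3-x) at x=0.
1/(14*x**2/3 - 7*x/3 + 1)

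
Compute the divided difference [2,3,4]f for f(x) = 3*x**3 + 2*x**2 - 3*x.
29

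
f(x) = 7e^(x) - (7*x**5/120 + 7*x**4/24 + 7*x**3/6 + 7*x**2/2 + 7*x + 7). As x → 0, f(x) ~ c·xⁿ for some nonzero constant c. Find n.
6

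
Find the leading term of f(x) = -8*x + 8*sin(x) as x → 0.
-4*x**3/3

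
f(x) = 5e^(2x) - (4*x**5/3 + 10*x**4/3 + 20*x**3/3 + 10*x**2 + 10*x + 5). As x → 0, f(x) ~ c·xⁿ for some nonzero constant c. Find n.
6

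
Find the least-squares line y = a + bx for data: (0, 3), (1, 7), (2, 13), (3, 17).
a = 14/5, b = 24/5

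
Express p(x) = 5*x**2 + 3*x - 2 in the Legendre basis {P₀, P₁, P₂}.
(-1/3)P₀ + (3)P₁ + (10/3)P₂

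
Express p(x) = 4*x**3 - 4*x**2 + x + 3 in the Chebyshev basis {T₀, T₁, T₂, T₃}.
T₀ + (4)T₁ + (-2)T₂ + T₃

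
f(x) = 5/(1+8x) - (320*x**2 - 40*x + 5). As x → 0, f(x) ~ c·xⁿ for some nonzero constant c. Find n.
3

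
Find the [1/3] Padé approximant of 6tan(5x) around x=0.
30*x/(1 - 25*x**2/3)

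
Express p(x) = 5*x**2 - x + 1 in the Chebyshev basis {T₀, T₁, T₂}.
(7/2)T₀ - T₁ + (5/2)T₂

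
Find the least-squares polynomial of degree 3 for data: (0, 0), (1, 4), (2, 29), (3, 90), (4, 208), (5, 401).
-1/7 + (7/6)x + (11/28)x² + (37/12)x³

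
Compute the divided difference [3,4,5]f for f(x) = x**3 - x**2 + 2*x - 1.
11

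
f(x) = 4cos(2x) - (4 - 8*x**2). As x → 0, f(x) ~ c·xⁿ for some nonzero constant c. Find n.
4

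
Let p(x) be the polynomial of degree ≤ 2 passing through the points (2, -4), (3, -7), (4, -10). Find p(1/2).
1/2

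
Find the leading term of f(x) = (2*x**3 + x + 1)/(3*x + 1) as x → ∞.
2*x**2/3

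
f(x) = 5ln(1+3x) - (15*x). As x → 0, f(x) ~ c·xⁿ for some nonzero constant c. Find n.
2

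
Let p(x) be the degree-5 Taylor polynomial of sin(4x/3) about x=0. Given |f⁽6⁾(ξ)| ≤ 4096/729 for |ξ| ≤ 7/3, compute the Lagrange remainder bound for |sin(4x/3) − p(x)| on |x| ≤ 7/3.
30118144/23914845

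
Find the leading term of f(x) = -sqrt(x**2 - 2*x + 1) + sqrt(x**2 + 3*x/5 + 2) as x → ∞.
13/10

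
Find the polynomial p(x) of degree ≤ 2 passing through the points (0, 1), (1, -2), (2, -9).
-2*x**2 - x + 1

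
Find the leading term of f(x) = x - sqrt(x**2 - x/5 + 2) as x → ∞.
1/10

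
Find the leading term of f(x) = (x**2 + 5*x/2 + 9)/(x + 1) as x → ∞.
x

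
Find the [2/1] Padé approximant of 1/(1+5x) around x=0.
1/(5*x + 1)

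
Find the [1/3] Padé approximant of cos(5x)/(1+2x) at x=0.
(1 - 125*x/24)/(-1925*x**3/48 + 25*x**2/12 - 77*x/24 + 1)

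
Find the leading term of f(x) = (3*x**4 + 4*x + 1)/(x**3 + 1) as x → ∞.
3*x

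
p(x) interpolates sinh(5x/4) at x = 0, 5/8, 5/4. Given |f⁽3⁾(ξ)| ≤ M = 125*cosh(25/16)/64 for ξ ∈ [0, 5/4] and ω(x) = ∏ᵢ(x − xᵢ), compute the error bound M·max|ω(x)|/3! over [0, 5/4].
15625*sqrt(3)*cosh(25/16)/884736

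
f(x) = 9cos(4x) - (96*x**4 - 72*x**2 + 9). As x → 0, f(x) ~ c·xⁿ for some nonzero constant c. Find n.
6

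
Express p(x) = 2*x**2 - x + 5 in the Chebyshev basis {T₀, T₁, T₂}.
(6)T₀ - T₁ + T₂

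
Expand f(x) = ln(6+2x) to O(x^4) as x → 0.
log(6) + x/3 - x**2/18 + x**3/81 + O(x**4)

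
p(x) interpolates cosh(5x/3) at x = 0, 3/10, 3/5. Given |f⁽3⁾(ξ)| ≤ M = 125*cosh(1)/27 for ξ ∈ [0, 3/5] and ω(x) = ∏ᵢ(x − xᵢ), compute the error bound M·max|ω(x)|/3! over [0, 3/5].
sqrt(3)*cosh(1)/216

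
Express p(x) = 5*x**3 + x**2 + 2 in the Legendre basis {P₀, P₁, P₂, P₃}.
(7/3)P₀ + (3)P₁ + (2/3)P₂ + (2)P₃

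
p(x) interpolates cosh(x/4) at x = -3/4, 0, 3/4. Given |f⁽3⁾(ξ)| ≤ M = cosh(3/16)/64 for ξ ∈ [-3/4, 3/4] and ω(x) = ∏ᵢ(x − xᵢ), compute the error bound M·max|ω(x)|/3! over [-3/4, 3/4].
sqrt(3)*cosh(3/16)/4096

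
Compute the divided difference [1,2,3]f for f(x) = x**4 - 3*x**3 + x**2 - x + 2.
8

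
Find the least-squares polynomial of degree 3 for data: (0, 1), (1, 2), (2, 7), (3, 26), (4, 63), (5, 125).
8/7 + (-1/3)x + (-11/28)x² + (13/12)x³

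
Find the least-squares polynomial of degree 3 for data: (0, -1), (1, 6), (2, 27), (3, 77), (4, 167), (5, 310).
-19/21 + (29/9)x + (26/21)x² + (19/9)x³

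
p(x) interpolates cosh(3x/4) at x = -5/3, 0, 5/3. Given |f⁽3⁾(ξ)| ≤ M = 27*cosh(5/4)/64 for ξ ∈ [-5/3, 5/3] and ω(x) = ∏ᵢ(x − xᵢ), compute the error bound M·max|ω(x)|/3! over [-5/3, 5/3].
125*sqrt(3)*cosh(5/4)/1728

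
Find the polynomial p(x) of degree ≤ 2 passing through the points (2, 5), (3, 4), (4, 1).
-x**2 + 4*x + 1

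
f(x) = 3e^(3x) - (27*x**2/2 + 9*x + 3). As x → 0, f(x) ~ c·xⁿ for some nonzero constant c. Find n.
3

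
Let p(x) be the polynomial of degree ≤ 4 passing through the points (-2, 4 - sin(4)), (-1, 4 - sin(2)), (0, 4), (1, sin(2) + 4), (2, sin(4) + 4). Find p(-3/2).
-7*sin(2)/8 - 5*sin(4)/16 + 4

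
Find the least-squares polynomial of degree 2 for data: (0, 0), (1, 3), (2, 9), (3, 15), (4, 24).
-3/35 + (18/7)x + (6/7)x²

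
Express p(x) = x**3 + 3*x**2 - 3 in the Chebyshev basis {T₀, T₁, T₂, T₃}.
(-3/2)T₀ + (3/4)T₁ + (3/2)T₂ + (1/4)T₃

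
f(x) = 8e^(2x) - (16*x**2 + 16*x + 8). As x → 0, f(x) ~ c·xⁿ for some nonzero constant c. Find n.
3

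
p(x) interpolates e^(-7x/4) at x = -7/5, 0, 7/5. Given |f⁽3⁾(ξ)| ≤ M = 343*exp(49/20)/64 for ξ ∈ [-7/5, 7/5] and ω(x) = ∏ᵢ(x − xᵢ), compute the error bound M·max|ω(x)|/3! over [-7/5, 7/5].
117649*sqrt(3)*exp(49/20)/216000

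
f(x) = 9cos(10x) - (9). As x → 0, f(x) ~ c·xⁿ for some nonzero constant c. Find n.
2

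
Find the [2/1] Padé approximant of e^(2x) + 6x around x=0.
(-10*x**2/3 + 22*x/3 + 1)/(1 - 2*x/3)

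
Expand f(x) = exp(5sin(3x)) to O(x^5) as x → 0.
1 + 15*x + 225*x**2/2 + 540*x**3 + 14175*x**4/8 + O(x**5)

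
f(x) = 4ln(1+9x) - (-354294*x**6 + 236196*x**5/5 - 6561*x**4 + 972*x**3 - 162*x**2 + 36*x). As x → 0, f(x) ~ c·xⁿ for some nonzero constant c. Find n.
7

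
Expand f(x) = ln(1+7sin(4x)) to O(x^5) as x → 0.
28*x - 392*x**2 + 21728*x**3/3 - 454720*x**4/3 + O(x**5)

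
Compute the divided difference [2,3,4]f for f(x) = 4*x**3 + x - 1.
36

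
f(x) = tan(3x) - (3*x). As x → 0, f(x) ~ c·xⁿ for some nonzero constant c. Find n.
3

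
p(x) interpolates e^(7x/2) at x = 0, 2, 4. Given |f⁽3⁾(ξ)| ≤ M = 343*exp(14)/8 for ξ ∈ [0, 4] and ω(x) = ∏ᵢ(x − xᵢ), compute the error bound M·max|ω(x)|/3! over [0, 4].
343*sqrt(3)*exp(14)/27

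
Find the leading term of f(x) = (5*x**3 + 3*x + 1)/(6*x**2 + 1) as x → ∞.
5*x/6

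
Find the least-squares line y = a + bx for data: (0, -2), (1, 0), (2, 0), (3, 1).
a = -8/5, b = 9/10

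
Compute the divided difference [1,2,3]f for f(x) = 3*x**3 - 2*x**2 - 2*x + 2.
16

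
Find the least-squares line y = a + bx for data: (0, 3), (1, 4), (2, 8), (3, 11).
a = 23/10, b = 14/5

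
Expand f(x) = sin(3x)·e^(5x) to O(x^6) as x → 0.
3*x + 15*x**2 + 33*x**3 + 40*x**4 + 239*x**5/10 + O(x**6)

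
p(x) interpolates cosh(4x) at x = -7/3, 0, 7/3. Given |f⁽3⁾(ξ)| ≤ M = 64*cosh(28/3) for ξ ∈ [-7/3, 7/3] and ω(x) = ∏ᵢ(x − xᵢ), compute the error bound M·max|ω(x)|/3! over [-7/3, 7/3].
21952*sqrt(3)*cosh(28/3)/729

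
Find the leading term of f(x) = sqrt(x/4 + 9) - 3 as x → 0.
x/24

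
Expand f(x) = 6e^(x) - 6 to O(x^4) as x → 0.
6*x + 3*x**2 + x**3 + O(x**4)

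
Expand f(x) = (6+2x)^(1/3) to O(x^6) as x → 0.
6**(1/3) + 6**(1/3)*x/9 - 6**(1/3)*x**2/81 + 5*6**(1/3)*x**3/2187 - 10*6**(1/3)*x**4/19683 + 22*6**(1/3)*x**5/177147 + O(x**6)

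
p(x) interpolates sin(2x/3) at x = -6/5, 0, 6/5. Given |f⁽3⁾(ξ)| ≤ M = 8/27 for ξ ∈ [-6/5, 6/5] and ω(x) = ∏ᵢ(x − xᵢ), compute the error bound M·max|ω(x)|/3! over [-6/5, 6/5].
64*sqrt(3)/3375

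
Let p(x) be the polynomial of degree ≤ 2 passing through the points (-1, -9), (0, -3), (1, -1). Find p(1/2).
-3/2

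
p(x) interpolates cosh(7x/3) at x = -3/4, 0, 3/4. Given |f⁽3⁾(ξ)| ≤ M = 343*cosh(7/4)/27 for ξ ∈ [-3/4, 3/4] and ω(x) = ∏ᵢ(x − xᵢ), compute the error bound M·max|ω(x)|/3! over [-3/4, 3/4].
343*sqrt(3)*cosh(7/4)/1728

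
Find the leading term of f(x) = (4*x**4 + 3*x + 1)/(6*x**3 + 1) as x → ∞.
2*x/3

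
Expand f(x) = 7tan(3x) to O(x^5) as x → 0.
21*x + 63*x**3 + O(x**5)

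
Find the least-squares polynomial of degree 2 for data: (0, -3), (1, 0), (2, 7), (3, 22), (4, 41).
-101/35 + (-3/7)x + (20/7)x²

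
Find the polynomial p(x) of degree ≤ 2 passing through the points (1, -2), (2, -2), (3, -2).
-2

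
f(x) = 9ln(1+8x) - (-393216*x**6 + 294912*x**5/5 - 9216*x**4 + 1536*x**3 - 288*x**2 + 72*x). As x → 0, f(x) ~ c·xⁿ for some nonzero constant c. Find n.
7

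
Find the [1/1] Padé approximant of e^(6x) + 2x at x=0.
(23*x/4 + 1)/(1 - 9*x/4)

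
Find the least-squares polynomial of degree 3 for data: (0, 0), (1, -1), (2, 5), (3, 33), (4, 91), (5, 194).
1/18 + (-157/108)x + (-67/36)x² + (107/54)x³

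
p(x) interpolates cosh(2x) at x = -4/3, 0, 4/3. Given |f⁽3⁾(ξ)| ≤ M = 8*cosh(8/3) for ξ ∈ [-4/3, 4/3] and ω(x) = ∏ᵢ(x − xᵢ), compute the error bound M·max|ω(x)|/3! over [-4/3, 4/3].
512*sqrt(3)*cosh(8/3)/729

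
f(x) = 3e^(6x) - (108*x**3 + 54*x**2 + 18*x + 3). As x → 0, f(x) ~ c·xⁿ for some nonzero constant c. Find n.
4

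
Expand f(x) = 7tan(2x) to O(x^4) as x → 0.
14*x + 56*x**3/3 + O(x**4)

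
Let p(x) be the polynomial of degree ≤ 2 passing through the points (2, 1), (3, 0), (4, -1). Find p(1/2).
5/2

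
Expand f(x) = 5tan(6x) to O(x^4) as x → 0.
30*x + 360*x**3 + O(x**4)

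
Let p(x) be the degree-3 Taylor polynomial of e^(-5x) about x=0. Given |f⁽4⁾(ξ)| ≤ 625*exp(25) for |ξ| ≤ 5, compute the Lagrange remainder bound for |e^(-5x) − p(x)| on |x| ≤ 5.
390625*exp(25)/24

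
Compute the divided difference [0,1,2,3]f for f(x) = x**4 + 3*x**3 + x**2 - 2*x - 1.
9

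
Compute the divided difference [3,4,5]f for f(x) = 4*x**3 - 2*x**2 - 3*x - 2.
46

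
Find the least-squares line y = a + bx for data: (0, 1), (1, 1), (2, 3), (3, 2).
a = 1, b = 1/2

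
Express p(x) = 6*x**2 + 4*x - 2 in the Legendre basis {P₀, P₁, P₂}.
(4)P₁ + (4)P₂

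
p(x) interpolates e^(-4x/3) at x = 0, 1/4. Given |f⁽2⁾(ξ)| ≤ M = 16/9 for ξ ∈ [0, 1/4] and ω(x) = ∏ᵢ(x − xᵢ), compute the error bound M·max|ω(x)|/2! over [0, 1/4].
1/72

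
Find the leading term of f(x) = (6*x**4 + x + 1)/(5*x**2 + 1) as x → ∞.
6*x**2/5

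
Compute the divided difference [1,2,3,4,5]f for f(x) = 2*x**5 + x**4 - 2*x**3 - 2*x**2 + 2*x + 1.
31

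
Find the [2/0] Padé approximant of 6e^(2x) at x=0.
12*x**2 + 12*x + 6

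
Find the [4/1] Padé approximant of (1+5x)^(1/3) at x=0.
(625*x**4/243 - 200*x**3/81 + 10*x**2/3 + 16*x/3 + 1)/(11*x/3 + 1)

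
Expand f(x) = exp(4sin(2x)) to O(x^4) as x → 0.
1 + 8*x + 32*x**2 + 80*x**3 + O(x**4)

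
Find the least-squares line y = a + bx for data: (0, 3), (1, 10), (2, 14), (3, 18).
a = 39/10, b = 49/10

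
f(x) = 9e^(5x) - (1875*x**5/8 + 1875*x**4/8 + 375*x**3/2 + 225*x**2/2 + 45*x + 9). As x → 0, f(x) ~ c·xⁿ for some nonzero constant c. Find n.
6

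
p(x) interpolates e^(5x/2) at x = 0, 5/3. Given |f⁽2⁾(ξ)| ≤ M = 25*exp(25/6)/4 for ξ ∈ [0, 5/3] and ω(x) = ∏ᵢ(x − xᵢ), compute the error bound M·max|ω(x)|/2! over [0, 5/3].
625*exp(25/6)/288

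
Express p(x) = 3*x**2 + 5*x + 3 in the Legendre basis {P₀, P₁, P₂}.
(4)P₀ + (5)P₁ + (2)P₂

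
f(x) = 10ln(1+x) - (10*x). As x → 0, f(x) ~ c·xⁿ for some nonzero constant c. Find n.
2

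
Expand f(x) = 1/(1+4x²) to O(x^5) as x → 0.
1 - 4*x**2 + 16*x**4 + O(x**5)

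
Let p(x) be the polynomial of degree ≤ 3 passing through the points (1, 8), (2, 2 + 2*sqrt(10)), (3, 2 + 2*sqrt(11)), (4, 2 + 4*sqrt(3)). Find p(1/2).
-35*sqrt(10)/8 - 5*sqrt(3)/4 + 21*sqrt(11)/8 + 121/8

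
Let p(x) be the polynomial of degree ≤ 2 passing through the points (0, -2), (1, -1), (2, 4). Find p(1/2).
-2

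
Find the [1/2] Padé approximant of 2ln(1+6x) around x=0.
12*x/(-3*x**2 + 3*x + 1)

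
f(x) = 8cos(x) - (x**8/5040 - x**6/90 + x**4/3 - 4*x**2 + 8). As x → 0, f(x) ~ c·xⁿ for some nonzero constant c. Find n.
10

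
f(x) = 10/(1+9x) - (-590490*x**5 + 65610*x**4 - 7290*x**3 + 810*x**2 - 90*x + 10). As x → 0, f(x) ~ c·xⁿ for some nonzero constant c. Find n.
6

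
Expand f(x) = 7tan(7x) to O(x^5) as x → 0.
49*x + 2401*x**3/3 + O(x**5)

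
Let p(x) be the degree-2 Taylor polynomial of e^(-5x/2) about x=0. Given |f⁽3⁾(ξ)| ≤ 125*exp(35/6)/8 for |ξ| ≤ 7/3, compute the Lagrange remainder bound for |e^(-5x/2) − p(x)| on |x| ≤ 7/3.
42875*exp(35/6)/1296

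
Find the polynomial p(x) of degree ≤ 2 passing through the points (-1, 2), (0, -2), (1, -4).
x**2 - 3*x - 2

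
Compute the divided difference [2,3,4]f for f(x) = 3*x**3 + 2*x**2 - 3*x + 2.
29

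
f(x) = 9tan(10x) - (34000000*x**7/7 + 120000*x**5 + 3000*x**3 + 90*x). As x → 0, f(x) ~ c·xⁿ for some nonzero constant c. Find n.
9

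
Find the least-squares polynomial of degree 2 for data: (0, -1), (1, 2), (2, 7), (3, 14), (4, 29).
-17/35 + (-8/35)x + (13/7)x²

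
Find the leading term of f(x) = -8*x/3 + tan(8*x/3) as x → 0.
512*x**3/81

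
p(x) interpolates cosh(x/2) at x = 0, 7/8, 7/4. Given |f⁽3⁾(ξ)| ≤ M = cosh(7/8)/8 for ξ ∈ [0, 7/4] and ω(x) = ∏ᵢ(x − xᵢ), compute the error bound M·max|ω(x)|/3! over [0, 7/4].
343*sqrt(3)*cosh(7/8)/110592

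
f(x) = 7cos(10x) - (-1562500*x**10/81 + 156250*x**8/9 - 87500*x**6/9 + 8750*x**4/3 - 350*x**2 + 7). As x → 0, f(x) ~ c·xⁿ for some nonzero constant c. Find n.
12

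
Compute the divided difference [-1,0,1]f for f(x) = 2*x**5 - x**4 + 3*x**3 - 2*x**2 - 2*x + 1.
-3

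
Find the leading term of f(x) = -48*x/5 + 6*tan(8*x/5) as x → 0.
1024*x**3/125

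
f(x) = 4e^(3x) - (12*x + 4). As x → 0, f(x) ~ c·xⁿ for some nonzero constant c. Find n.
2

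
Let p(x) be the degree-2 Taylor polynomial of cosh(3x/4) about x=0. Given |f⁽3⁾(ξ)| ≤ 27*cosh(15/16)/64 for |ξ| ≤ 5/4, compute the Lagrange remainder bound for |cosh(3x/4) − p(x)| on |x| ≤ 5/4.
1125*cosh(15/16)/8192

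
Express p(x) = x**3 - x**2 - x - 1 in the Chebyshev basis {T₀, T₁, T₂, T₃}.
(-3/2)T₀ + (-1/4)T₁ + (-1/2)T₂ + (1/4)T₃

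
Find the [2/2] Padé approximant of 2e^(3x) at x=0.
(3*x**2/2 + 3*x + 2)/(3*x**2/4 - 3*x/2 + 1)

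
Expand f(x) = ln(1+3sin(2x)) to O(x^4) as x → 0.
6*x - 18*x**2 + 68*x**3 + O(x**4)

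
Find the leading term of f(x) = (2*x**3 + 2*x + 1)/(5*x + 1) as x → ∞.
2*x**2/5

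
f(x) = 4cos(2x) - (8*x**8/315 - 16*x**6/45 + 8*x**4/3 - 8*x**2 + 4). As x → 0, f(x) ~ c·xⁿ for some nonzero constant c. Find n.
10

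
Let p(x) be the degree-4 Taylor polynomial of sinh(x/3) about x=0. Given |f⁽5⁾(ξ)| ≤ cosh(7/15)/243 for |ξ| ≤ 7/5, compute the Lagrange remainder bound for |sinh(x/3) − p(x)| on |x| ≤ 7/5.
16807*cosh(7/15)/91125000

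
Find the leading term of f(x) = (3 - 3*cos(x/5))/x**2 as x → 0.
3/50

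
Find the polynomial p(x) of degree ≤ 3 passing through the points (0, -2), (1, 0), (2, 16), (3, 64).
3*x**3 - 2*x**2 + x - 2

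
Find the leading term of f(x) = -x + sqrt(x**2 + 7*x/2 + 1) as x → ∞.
7/4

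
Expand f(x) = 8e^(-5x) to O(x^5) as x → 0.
8 - 40*x + 100*x**2 - 500*x**3/3 + 625*x**4/3 + O(x**5)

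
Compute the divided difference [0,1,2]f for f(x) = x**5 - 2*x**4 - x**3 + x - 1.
-2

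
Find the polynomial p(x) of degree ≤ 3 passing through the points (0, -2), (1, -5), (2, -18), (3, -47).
-x**3 - 2*x**2 - 2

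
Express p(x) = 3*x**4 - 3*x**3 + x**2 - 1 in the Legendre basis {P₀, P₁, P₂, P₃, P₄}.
(-1/15)P₀ + (-9/5)P₁ + (50/21)P₂ + (-6/5)P₃ + (24/35)P₄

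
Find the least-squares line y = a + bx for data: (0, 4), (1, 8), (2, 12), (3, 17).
a = 19/5, b = 43/10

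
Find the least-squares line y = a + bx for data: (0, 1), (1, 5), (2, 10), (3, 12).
a = 13/10, b = 19/5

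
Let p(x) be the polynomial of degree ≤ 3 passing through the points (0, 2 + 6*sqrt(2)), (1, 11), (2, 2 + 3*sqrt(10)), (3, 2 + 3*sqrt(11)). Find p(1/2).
-15*sqrt(10)/16 + 3*sqrt(11)/16 + 15*sqrt(2)/8 + 167/16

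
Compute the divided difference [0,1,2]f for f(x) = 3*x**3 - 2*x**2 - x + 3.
7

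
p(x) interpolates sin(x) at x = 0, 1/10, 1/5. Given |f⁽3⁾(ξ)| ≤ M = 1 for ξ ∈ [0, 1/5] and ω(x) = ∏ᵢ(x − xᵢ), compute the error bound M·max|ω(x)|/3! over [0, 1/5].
sqrt(3)/27000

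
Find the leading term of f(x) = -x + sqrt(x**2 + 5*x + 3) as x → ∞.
5/2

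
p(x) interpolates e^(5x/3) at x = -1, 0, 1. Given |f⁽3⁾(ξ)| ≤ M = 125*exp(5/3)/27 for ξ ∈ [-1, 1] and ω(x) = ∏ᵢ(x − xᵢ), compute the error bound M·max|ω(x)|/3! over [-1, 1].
125*sqrt(3)*exp(5/3)/729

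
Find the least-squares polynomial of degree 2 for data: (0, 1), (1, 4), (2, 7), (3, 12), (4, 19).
43/35 + (54/35)x + (5/7)x²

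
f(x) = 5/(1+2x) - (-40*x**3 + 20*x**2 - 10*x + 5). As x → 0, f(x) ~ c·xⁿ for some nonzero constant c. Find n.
4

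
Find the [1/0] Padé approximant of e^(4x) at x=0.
4*x + 1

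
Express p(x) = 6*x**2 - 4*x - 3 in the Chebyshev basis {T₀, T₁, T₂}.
(-4)T₁ + (3)T₂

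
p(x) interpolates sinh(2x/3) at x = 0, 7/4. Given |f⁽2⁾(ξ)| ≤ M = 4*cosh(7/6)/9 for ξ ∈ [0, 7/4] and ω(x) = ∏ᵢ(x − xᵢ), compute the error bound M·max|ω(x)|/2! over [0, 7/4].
49*cosh(7/6)/288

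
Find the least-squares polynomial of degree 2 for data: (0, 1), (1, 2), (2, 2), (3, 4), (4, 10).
53/35 + (-10/7)x + (6/7)x²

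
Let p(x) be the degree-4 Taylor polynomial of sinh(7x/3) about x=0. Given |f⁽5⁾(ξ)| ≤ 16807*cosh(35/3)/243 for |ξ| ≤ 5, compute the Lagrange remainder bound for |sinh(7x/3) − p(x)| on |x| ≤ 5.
10504375*cosh(35/3)/5832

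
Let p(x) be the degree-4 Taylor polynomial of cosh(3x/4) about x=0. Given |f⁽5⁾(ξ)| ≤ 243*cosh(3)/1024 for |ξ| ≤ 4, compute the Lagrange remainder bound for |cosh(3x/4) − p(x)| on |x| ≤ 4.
81*cosh(3)/40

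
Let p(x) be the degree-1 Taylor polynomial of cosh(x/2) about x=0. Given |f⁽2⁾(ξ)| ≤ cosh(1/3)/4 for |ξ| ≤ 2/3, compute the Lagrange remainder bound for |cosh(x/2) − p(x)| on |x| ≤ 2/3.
cosh(1/3)/18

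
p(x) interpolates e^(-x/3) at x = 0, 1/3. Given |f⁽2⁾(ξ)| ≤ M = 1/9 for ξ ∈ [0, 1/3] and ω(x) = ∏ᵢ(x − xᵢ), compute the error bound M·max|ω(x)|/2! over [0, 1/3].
1/648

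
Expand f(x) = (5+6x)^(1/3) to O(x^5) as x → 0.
5**(1/3) + 2*5**(1/3)*x/5 - 4*5**(1/3)*x**2/25 + 8*5**(1/3)*x**3/75 - 32*5**(1/3)*x**4/375 + O(x**5)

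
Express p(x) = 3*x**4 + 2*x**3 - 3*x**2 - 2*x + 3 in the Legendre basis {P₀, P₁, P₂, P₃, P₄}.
(13/5)P₀ + (-4/5)P₁ + (-2/7)P₂ + (4/5)P₃ + (24/35)P₄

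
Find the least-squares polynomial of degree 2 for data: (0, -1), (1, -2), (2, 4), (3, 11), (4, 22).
-10/7 + (-87/70)x + (25/14)x²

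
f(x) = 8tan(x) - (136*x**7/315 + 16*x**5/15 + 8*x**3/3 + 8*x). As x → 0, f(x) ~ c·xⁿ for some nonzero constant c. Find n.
9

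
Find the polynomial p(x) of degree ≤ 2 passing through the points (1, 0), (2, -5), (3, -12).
-x**2 - 2*x + 3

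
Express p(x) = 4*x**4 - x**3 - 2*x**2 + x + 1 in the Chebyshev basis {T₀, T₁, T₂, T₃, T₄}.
(3/2)T₀ + (1/4)T₁ + T₂ + (-1/4)T₃ + (1/2)T₄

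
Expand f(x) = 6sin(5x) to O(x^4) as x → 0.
30*x - 125*x**3 + O(x**4)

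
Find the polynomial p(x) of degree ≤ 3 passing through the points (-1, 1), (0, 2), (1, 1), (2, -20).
-3*x**3 - x**2 + 3*x + 2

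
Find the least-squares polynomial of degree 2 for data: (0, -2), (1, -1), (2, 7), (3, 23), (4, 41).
-12/5 - x + (3)x²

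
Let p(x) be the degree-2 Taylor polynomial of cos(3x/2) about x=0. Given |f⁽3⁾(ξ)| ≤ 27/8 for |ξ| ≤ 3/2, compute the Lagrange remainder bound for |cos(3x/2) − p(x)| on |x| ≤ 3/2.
243/128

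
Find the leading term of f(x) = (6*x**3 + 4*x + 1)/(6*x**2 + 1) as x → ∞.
x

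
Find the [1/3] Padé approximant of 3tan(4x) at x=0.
12*x/(1 - 16*x**2/3)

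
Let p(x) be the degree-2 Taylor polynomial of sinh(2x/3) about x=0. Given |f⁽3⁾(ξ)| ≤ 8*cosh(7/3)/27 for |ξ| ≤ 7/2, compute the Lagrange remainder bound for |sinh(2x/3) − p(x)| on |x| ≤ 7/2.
343*cosh(7/3)/162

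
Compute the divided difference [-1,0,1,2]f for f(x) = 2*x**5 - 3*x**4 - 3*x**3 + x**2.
1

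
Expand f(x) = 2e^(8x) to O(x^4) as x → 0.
2 + 16*x + 64*x**2 + 512*x**3/3 + O(x**4)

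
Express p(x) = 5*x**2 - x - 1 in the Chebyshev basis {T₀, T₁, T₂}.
(3/2)T₀ - T₁ + (5/2)T₂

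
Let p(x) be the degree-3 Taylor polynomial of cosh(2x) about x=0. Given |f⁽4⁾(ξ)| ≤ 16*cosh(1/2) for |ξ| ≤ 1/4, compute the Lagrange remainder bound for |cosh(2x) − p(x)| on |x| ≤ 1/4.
cosh(1/2)/384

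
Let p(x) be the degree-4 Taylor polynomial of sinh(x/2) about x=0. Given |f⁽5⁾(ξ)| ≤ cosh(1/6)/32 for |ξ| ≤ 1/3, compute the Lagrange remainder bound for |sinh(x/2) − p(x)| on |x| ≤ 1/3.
cosh(1/6)/933120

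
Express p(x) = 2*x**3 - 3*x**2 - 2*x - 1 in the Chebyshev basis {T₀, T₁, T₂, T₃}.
(-5/2)T₀ + (-1/2)T₁ + (-3/2)T₂ + (1/2)T₃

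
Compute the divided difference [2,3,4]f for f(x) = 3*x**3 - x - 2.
27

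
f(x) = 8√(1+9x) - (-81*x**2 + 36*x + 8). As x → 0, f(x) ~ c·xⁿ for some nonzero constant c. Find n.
3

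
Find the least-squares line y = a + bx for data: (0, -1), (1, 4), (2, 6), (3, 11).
a = -7/10, b = 19/5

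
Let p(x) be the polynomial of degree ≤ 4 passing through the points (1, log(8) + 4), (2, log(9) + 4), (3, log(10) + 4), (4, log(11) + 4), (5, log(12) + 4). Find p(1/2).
log(25600*11**(19/32)*2**(113/128)*3**(91/128)*5**(61/64)/264627) + 4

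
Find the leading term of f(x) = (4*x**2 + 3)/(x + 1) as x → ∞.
4*x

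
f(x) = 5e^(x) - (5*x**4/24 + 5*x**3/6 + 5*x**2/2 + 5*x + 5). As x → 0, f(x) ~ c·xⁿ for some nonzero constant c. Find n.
5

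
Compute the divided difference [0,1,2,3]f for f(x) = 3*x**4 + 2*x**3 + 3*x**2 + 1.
20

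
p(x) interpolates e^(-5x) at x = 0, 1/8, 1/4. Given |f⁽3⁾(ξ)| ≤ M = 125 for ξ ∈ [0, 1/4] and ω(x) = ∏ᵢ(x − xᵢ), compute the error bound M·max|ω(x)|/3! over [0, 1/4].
125*sqrt(3)/13824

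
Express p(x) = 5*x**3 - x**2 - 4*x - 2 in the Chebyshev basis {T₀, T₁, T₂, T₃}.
(-5/2)T₀ + (-1/4)T₁ + (-1/2)T₂ + (5/4)T₃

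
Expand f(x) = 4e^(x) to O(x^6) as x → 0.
4 + 4*x + 2*x**2 + 2*x**3/3 + x**4/6 + x**5/30 + O(x**6)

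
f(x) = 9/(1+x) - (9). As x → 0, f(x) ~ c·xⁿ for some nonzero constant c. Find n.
1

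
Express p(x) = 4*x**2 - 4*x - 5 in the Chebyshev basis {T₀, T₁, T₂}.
(-3)T₀ + (-4)T₁ + (2)T₂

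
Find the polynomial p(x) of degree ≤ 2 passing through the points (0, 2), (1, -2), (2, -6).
2 - 4*x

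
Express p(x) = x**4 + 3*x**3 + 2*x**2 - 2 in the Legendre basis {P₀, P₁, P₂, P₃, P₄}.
(-17/15)P₀ + (9/5)P₁ + (40/21)P₂ + (6/5)P₃ + (8/35)P₄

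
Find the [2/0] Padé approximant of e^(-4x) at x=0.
8*x**2 - 4*x + 1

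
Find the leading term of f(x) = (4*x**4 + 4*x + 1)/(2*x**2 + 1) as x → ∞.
2*x**2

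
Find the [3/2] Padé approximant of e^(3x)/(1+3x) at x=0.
(72*x**3/55 + 513*x**2/220 + 126*x/55 + 1)/(-477*x**2/220 + 126*x/55 + 1)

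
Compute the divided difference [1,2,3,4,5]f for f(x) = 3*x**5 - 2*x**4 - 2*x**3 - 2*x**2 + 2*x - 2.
43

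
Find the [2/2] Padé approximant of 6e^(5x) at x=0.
(25*x**2/2 + 15*x + 6)/(25*x**2/12 - 5*x/2 + 1)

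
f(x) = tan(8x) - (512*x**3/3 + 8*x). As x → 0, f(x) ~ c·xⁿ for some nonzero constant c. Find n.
5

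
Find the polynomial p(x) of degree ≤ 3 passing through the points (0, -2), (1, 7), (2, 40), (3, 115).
3*x**3 + 3*x**2 + 3*x - 2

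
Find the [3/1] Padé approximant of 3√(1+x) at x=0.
(-3*x**3/64 + 9*x**2/16 + 27*x/8 + 3)/(5*x/8 + 1)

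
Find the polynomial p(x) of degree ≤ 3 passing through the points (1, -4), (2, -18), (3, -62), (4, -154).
-3*x**3 + 3*x**2 - 2*x - 2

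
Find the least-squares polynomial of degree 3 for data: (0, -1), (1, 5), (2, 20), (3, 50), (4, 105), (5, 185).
-53/63 + (995/378)x + (115/63)x² + (55/54)x³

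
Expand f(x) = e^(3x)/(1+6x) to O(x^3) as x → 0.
1 - 3*x + 45*x**2/2 + O(x**3)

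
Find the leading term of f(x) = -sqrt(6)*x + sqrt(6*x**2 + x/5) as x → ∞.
sqrt(6)/60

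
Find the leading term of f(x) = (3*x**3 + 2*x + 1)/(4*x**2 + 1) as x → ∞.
3*x/4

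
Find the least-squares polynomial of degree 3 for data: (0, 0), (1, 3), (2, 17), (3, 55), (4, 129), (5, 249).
13/126 + (425/756)x + (5/63)x² + (211/108)x³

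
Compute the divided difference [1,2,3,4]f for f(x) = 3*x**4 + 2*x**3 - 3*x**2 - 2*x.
32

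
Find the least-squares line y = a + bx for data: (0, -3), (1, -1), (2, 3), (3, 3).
a = -14/5, b = 11/5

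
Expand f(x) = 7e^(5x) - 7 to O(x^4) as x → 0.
35*x + 175*x**2/2 + 875*x**3/6 + O(x**4)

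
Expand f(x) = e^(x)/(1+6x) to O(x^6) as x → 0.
1 - 5*x + 61*x**2/2 - 1097*x**3/6 + 26329*x**4/24 - 789869*x**5/120 + O(x**6)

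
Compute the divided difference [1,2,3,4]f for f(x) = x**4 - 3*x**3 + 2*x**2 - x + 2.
7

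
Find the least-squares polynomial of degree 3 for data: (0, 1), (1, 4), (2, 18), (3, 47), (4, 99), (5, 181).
55/63 + (178/189)x + (379/252)x² + (119/108)x³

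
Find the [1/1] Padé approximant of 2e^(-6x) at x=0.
(2 - 6*x)/(3*x + 1)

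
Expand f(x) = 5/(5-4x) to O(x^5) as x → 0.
1 + 4*x/5 + 16*x**2/25 + 64*x**3/125 + 256*x**4/625 + O(x**5)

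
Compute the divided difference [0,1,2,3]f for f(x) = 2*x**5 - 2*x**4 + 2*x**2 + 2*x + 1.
38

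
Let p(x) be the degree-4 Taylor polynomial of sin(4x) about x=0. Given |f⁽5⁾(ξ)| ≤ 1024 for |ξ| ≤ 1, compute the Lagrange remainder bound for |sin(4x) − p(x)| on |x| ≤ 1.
128/15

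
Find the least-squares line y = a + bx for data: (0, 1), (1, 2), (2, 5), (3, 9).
a = 1/5, b = 27/10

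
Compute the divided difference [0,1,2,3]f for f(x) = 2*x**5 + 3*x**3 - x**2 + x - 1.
53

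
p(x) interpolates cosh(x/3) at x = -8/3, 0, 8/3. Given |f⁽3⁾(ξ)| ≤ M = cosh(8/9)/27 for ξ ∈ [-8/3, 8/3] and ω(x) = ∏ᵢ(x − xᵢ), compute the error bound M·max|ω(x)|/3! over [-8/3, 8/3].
512*sqrt(3)*cosh(8/9)/19683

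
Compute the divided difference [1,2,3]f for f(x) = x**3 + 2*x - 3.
6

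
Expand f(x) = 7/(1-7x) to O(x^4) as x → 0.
7 + 49*x + 343*x**2 + 2401*x**3 + O(x**4)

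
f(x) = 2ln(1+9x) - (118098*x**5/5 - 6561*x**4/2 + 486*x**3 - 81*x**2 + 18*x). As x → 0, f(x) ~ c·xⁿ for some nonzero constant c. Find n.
6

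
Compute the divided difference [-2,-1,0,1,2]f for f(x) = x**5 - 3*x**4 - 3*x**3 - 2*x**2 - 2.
-3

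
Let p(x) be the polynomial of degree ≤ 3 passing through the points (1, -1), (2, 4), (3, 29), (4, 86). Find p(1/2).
1/4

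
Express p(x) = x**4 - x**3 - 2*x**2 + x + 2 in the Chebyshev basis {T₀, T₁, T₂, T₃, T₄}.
(11/8)T₀ + (1/4)T₁ + (-1/2)T₂ + (-1/4)T₃ + (1/8)T₄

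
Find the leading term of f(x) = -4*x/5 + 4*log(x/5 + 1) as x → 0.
-2*x**2/25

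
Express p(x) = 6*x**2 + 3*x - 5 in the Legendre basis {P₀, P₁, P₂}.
(-3)P₀ + (3)P₁ + (4)P₂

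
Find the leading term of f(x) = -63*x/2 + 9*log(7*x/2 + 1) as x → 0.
-441*x**2/8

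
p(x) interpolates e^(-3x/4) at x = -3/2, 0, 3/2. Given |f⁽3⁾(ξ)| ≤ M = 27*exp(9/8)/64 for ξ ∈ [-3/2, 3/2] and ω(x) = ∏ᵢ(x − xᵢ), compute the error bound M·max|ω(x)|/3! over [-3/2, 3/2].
27*sqrt(3)*exp(9/8)/512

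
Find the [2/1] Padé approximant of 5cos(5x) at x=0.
5 - 125*x**2/2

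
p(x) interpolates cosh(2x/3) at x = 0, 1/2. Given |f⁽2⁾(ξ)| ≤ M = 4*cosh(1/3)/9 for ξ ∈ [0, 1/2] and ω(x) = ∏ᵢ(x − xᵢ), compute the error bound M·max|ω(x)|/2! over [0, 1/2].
cosh(1/3)/72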